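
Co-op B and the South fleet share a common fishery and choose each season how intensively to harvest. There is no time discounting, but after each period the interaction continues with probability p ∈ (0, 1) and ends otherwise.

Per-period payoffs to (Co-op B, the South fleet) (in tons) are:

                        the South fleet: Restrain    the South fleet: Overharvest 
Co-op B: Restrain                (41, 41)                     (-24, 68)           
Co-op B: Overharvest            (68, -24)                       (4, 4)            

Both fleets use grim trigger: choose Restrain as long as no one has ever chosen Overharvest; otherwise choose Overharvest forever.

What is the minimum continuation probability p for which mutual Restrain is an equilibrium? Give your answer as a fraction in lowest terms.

27/64

Expected cooperation value is 41 + p·41 + p²·41 + … = 41/(1−p); deviation gives 68 + p·4/(1−p).
41 ≥ 68(1−p) + 4p ⇒ 64p ≥ 27 ⇒ p ≥ 27/64.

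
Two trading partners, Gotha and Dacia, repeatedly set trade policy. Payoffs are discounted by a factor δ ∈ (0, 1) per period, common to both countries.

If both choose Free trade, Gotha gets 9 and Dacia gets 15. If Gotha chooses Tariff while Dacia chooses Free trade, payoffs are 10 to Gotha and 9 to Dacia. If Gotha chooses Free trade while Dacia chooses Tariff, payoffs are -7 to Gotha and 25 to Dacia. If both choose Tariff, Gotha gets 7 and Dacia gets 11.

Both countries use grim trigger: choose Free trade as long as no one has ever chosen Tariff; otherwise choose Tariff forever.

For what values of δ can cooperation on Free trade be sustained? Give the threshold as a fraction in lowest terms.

Gotha's threshold: (10−9)/(10−7) = 1/3.
Dacia's threshold: (25−15)/(25−11) = 5/7.
1/3 < 5/7, so Dacia binds and δ* = 5/7.

5/7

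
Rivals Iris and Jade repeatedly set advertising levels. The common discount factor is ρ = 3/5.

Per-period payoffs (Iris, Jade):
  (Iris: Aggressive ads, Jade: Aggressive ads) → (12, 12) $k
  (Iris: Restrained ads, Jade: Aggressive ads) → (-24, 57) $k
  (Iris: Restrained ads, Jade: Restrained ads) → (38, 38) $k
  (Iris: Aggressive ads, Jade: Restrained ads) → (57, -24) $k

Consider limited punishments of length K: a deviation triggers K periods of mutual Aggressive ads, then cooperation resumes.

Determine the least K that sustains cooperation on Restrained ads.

2

Need Σ_{k=1}^{K} ρ^k ≥ (57−38)/(38−12) = 0.7308 at ρ = 3/5.
At K = 1 the sum is 0.6000 < 0.7308; at K = 2 it is 0.9600 ≥ 0.7308.
So the minimum punishment length is K = 2.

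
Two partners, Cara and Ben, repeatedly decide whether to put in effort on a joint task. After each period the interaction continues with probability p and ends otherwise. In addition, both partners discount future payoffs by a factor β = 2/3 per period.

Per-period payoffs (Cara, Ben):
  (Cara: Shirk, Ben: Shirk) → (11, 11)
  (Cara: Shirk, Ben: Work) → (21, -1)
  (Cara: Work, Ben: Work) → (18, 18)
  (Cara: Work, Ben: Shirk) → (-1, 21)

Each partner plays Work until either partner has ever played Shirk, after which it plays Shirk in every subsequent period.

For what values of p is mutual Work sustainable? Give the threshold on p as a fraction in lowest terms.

Expected continuation weight on next period's payoff is β·p = 2/3·p, which plays the role of the discount factor.
Cooperation requires 2/3·p ≥ (21−18)/(21−11) = 3/10, hence p ≥ 9/20.

9/20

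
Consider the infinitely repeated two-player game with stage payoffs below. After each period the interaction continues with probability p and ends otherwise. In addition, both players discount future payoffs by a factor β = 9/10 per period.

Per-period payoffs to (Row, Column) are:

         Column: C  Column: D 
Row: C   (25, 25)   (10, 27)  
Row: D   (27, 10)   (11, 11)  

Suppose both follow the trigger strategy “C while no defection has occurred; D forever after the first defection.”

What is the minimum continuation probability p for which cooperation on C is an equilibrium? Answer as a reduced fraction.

Expected continuation weight on next period's payoff is β·p = 9/10·p, which plays the role of the discount factor.
Cooperation requires 9/10·p ≥ (27−25)/(27−11) = 1/8, hence p ≥ 5/36.

5/36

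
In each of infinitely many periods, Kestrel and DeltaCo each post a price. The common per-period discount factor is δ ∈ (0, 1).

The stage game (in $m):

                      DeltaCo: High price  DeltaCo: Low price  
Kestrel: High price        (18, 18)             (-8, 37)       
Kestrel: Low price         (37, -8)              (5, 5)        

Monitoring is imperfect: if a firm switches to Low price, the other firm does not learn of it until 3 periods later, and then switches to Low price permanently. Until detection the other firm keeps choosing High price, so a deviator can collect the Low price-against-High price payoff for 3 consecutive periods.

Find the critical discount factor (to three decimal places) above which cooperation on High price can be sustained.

0.840

Deviating for the 3 undetected periods gains 37−18 = 19 per period over cooperation, then loses 18−5 = 13 per period forever once punishment starts.
Gain: 19(1 + δ + … + δ^2); loss: 13·δ^3/(1−δ).
No profitable deviation ⇔ 19(1−δ^3) ≤ 13·δ^3, i.e. δ^3 ≥ 19/(19+13) = 19/32.
Hence δ ≥ (19/32)^(1/3) ≈ 0.840.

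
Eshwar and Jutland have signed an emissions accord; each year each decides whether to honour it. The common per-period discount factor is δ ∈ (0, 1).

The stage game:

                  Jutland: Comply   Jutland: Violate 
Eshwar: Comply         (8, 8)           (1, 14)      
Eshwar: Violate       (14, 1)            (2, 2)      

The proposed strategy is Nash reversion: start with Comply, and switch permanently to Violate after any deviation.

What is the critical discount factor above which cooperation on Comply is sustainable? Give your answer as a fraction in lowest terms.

Cooperation forever yields 8 each period: 8/(1−δ).
Deviating yields 14 once, then 2 forever: 14 + 2δ/(1−δ).
No profitable deviation requires 8/(1−δ) ≥ 14 + 2δ/(1−δ).
Multiplying by (1−δ): 8 ≥ 14(1−δ) + 2δ = 14 − 12δ.
So 12δ ≥ 6, i.e. δ ≥ 6/12 = 1/2.

1/2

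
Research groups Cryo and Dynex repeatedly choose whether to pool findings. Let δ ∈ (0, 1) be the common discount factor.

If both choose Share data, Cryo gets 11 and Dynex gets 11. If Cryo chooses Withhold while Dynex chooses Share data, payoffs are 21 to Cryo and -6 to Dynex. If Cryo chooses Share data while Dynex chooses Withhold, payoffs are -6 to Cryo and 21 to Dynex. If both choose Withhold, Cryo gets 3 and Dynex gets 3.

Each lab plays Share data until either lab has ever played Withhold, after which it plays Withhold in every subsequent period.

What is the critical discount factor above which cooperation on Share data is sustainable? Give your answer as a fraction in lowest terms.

5/9

Cooperation forever yields 11 each period: 11/(1−δ).
Deviating yields 21 once, then 3 forever: 21 + 3δ/(1−δ).
No profitable deviation requires 11/(1−δ) ≥ 21 + 3δ/(1−δ).
Multiplying by (1−δ): 11 ≥ 21(1−δ) + 3δ = 21 − 18δ.
So 18δ ≥ 10, i.e. δ ≥ 10/18 = 5/9.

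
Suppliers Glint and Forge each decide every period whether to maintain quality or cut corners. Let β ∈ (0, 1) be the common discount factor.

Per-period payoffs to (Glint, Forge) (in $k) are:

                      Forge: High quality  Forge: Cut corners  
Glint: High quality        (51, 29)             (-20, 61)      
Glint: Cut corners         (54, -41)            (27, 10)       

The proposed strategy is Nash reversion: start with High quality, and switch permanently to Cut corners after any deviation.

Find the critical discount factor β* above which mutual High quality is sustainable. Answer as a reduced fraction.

For Glint: deviation gain 54−51 = 3, per-period punishment loss 51−27 = 24. IC gives β ≥ 3/27 = 1/9.
For Forge: gain 32, loss 19 per period, so β ≥ 32/51.
The tighter constraint is Forge's, so cooperation needs β ≥ 32/51.

32/51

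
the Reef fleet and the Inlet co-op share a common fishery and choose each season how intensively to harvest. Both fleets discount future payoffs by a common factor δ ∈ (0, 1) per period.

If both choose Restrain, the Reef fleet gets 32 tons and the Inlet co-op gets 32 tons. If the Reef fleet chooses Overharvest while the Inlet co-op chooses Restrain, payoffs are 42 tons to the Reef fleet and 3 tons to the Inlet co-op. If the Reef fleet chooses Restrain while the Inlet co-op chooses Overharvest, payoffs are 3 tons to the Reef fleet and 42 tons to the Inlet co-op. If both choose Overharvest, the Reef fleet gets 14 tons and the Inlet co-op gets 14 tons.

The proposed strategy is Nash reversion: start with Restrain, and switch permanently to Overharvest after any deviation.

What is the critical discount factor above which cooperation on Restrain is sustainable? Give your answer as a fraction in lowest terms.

5/14

Under grim trigger the critical discount factor is (T−C)/(T−P) with T = 42, C = 32, P = 14.
δ* = (42−32)/(42−14) = 10/28 = 5/14.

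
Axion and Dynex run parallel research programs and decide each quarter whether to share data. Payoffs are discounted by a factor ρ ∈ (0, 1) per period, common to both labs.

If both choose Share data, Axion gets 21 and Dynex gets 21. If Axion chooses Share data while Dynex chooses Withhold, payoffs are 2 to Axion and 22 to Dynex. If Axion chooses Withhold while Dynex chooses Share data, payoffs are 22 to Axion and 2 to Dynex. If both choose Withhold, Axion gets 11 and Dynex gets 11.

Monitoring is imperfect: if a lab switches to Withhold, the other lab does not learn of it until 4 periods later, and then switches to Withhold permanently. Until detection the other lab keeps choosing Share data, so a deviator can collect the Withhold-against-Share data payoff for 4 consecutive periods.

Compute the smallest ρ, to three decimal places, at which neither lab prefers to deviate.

A deviator earns 22 for 4 periods, then 11 forever; cooperating earns 21 forever. Multiplying the IC by (1−ρ):
21 ≥ 22(1−ρ^4) + 11ρ^4, so 11·ρ^4 ≥ 1 and ρ^4 ≥ 1/11.
ρ ≥ (1/11)^(1/4) ≈ 0.549.

0.549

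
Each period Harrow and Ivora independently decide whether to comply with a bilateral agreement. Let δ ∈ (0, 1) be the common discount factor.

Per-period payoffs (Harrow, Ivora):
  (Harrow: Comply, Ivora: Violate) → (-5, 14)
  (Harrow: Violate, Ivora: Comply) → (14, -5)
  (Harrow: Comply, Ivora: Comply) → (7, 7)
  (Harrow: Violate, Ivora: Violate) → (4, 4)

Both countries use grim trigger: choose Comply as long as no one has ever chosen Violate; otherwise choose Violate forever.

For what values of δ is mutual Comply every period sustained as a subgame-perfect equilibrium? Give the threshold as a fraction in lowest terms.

Under grim trigger the critical discount factor is (T−C)/(T−P) with T = 14, C = 7, P = 4.
δ* = (14−7)/(14−4) = 7/10.

7/10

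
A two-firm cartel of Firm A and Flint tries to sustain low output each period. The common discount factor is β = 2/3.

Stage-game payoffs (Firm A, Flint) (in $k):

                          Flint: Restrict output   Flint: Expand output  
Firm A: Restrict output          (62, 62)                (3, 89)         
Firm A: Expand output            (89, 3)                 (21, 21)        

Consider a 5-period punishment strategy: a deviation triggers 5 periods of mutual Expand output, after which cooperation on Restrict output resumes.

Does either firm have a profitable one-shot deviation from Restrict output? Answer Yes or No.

No

A one-shot deviation gives 89 now, then 21 for 5 periods, then back to 62.
Gain from deviating: (89−62) today; loss: (62−21) in each of the next 5 periods.
No-deviation condition: (62−21)(β+…+β^5) ≥ 89−62, i.e. β+…+β^5 ≥ 27/41.
At β = 2/3: β+…+β^5 = 1.7366 ≥ 0.6585.
So cooperation is sustainable.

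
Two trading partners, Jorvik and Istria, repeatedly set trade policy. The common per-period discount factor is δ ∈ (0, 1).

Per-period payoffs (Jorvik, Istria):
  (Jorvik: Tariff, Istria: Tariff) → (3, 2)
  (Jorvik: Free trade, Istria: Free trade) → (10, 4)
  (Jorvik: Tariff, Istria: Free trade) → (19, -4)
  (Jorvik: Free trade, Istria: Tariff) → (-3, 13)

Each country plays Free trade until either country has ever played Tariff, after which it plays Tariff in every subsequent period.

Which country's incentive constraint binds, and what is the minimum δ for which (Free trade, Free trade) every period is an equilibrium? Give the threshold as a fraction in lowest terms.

Jorvik's threshold: (19−10)/(19−3) = 9/16.
Istria's threshold: (13−4)/(13−2) = 9/11.
9/16 < 9/11, so Istria binds and δ* = 9/11.

Istria; δ ≥ 9/11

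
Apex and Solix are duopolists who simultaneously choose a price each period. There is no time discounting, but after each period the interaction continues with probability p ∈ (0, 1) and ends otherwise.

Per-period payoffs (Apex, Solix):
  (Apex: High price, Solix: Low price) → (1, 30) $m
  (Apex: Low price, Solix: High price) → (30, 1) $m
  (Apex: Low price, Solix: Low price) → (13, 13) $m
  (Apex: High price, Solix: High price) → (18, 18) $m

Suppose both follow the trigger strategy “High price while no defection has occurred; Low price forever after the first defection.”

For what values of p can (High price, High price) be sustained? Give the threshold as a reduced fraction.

12/17

Expected cooperation value is 18 + p·18 + p²·18 + … = 18/(1−p); deviation gives 30 + p·13/(1−p).
18 ≥ 30(1−p) + 13p ⇒ 17p ≥ 12 ⇒ p ≥ 12/17.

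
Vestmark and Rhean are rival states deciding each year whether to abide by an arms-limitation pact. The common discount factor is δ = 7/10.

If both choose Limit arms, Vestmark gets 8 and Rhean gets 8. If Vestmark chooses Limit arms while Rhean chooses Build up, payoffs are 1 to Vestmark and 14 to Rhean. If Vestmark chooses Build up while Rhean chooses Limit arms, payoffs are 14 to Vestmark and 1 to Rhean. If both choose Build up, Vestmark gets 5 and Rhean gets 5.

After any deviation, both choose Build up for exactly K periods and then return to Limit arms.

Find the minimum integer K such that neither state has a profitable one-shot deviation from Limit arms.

6

No profitable deviation requires (8−5)(δ+…+δ^K) ≥ 14−8, i.e. δ+…+δ^K ≥ 2 ≈ 2.0000.
With δ = 7/10, the partial sums are K=1: 0.7000, K=2: 1.1900, K=3: 1.5330, K=4: 1.7731, K=5: 1.9412, K=6: 2.0588.
K = 6 is the first length at which the sum reaches 2.0000.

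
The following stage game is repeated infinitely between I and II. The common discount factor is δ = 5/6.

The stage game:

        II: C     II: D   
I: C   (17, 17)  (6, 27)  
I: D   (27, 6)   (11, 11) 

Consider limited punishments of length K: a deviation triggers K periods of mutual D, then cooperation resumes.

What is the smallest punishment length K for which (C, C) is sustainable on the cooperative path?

3

Need Σ_{k=1}^{K} δ^k ≥ (27−17)/(17−11) = 1.6667 at δ = 5/6.
At K = 2 the sum is 1.5278 < 1.6667; at K = 3 it is 2.1065 ≥ 1.6667.
So the minimum punishment length is K = 3.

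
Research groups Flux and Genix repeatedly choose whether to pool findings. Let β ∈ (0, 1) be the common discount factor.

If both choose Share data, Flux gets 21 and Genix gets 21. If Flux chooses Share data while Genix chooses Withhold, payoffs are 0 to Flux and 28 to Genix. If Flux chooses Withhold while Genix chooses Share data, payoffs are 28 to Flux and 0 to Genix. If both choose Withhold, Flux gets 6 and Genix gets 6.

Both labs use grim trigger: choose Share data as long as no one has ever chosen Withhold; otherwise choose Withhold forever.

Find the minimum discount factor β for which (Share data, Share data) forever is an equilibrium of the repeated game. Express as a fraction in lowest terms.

21/(1−β) ≥ 28 + 6β/(1−β)
21 ≥ 28 − 22β
β ≥ 7/22.

7/22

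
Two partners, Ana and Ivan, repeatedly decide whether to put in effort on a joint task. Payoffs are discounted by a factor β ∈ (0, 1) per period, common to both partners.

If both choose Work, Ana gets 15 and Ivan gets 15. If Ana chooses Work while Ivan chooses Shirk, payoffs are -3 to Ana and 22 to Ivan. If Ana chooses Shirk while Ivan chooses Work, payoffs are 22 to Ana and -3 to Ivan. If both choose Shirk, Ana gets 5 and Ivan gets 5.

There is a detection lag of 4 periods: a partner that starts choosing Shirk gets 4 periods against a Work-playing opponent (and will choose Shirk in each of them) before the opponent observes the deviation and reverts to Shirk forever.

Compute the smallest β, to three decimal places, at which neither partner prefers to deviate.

0.801

Deviating for the 4 undetected periods gains 22−15 = 7 per period over cooperation, then loses 15−5 = 10 per period forever once punishment starts.
Gain: 7(1 + β + … + β^3); loss: 10·β^4/(1−β).
No profitable deviation ⇔ 7(1−β^4) ≤ 10·β^4, i.e. β^4 ≥ 7/(7+10) = 7/17.
Hence β ≥ (7/17)^(1/4) ≈ 0.801.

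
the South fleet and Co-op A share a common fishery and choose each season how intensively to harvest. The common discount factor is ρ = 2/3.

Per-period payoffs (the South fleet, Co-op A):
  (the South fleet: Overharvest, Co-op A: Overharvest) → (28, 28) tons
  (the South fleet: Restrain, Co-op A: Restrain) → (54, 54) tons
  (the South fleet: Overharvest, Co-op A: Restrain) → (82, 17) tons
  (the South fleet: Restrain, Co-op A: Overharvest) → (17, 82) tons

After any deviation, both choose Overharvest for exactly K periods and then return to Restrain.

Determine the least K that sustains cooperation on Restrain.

IC: ρ(1−ρ^K)/(1−ρ) ≥ (82−54)/(54−28) = 14/13.
With ρ = 2/3: need 1 − ρ^K ≥ 14/13·(1−2/3)/(2/3), i.e. ρ^K ≤ 0.4615.
Since (2/3)^1 = 0.6667 and (2/3)^2 = 0.4444, the smallest such K is 2.

2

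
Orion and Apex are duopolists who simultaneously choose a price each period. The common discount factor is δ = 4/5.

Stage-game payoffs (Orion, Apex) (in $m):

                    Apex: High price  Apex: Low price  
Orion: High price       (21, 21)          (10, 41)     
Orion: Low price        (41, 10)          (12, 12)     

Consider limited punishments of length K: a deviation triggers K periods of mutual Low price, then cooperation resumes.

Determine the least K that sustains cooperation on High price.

4

IC: δ(1−δ^K)/(1−δ) ≥ (41−21)/(21−12) = 20/9.
With δ = 4/5: need 1 − δ^K ≥ 20/9·(1−4/5)/(4/5), i.e. δ^K ≤ 0.4444.
Since (4/5)^3 = 0.5120 and (4/5)^4 = 0.4096, the smallest such K is 4.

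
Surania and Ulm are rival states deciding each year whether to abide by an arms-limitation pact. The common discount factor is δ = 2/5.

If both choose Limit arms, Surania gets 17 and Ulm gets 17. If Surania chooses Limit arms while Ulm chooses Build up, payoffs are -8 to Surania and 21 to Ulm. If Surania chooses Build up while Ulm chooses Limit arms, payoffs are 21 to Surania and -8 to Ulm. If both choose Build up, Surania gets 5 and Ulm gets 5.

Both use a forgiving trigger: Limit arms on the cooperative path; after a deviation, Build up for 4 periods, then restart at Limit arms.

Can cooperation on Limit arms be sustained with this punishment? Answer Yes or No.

Yes

A one-shot deviation gives 21 now, then 5 for 4 periods, then back to 17.
Gain from deviating: (21−17) today; loss: (17−5) in each of the next 4 periods.
No-deviation condition: (17−5)(δ+…+δ^4) ≥ 21−17, i.e. δ+…+δ^4 ≥ 1/3.
At δ = 2/5: δ+…+δ^4 = 0.6496 ≥ 0.3333.
So cooperation is sustainable.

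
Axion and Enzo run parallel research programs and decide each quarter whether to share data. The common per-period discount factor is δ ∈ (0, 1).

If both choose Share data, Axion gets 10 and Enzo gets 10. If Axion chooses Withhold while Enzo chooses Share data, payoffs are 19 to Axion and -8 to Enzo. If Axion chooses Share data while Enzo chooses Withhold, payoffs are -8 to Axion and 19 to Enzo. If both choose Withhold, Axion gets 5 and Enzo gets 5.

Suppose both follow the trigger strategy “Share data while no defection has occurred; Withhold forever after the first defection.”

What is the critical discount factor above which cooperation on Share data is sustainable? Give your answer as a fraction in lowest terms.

Under grim trigger the critical discount factor is (T−C)/(T−P) with T = 19, C = 10, P = 5.
δ* = (19−10)/(19−5) = 9/14.

9/14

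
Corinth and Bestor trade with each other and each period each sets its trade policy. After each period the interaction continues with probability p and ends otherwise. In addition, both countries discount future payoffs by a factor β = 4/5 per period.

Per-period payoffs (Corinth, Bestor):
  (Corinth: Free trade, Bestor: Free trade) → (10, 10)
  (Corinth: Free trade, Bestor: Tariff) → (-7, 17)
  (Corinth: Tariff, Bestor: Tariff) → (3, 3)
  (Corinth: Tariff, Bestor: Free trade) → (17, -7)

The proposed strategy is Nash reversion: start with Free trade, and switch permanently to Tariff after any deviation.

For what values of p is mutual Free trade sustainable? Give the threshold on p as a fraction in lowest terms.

Expected continuation weight on next period's payoff is β·p = 4/5·p, which plays the role of the discount factor.
Cooperation requires 4/5·p ≥ (17−10)/(17−3) = 1/2, hence p ≥ 5/8.

5/8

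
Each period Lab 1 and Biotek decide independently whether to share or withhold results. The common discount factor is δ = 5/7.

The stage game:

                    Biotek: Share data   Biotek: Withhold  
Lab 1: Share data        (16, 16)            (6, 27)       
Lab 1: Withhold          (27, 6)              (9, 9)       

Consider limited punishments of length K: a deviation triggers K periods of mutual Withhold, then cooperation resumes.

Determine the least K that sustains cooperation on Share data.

3

IC: δ(1−δ^K)/(1−δ) ≥ (27−16)/(16−9) = 11/7.
With δ = 5/7: need 1 − δ^K ≥ 11/7·(1−5/7)/(5/7), i.e. δ^K ≤ 0.3714.
Since (5/7)^2 = 0.5102 and (5/7)^3 = 0.3644, the smallest such K is 3.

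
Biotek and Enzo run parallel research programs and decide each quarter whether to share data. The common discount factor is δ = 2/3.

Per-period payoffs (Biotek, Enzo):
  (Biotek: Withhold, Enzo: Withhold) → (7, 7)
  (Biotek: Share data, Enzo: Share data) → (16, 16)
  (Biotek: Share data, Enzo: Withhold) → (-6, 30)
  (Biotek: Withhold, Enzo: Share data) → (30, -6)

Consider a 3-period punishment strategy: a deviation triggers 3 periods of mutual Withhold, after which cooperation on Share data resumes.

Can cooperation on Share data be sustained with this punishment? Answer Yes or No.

Comparing payoff streams over the 4 periods until play realigns: cooperate → 16(1+δ+…+δ^3); deviate → 30 + 7(δ+…+δ^3).
Cooperation is sustained iff (16−7)(δ+…+δ^3) ≥ 30−16.
δ+…+δ^3 = 2/3·(1−(2/3)^3)/(1−2/3) = 1.4074, and (30−16)/(16−7) = 1.5556.
1.4074 < 1.5556, so cooperation is not sustainable.

No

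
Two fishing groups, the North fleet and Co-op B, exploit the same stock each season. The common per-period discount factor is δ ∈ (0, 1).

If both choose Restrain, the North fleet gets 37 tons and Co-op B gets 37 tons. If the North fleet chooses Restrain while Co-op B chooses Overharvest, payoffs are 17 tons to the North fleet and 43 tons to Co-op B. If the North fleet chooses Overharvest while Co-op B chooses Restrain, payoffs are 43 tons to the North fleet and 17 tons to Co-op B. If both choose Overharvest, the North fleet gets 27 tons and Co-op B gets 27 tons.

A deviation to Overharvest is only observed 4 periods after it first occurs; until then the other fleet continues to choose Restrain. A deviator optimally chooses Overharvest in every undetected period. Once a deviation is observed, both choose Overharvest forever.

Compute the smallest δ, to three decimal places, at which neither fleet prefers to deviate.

0.783

The best deviation is to choose Overharvest for all 4 undetected periods, earning 43 each, then 27 forever once detected.
Deviation value: 43(1−δ^4)/(1−δ) + 27δ^4/(1−δ); cooperation value: 37/(1−δ).
IC: 37 ≥ 43(1−δ^4) + 27δ^4 = 43 − 16δ^4.
So δ^4 ≥ 6/16 = 3/8, giving δ ≥ (3/8)^(1/4) ≈ 0.783.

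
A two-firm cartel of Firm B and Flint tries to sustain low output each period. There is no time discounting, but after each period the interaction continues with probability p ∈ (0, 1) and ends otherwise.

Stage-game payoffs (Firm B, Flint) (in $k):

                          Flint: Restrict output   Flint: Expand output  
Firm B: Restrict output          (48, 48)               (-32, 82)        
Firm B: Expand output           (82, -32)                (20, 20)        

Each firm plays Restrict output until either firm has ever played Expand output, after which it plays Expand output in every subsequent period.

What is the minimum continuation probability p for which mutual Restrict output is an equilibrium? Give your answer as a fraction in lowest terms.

With no time discounting, the continuation probability p plays the role of the discount factor.
Grim-trigger IC: 48/(1−p) ≥ 82 + 20p/(1−p) ⇒ p ≥ (82−48)/(82−20) = 17/31.

17/31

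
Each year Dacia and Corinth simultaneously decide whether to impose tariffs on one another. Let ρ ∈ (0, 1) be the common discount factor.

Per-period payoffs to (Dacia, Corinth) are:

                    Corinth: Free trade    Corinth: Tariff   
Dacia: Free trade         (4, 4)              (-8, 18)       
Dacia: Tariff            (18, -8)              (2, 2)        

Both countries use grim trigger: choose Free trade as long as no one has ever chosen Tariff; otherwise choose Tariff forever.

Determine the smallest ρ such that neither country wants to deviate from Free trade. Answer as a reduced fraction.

7/8

Under grim trigger the critical discount factor is (T−C)/(T−P) with T = 18, C = 4, P = 2.
ρ* = (18−4)/(18−2) = 14/16 = 7/8.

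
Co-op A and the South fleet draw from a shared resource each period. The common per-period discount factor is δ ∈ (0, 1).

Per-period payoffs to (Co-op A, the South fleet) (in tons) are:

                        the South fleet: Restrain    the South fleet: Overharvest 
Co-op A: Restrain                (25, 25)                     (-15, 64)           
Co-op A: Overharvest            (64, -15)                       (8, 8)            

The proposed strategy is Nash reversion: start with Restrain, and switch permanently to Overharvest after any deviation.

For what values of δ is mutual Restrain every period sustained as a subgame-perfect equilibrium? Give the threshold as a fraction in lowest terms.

39/56

One-period gain from deviating is 64 − 25 = 39. The loss is 25 − 8 = 17 in every subsequent period, with present value 17·δ/(1−δ).
Deviation is unprofitable when 17·δ/(1−δ) ≥ 39, i.e. δ/(1−δ) ≥ 39/17.
Equivalently δ ≥ 39/(39+17) = 39/56.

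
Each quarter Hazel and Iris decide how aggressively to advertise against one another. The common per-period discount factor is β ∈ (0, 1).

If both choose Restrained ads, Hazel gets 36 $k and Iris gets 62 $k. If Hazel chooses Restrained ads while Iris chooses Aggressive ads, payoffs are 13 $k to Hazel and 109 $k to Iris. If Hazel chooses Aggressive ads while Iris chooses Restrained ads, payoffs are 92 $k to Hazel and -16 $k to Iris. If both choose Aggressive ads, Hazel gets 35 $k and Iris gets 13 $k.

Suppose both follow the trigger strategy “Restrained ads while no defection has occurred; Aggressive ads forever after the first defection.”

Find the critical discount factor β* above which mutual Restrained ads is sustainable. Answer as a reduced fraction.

56/57

Hazel's threshold: (92−36)/(92−35) = 56/57.
Iris's threshold: (109−62)/(109−13) = 47/96.
56/57 > 47/96, so Hazel binds and β* = 56/57.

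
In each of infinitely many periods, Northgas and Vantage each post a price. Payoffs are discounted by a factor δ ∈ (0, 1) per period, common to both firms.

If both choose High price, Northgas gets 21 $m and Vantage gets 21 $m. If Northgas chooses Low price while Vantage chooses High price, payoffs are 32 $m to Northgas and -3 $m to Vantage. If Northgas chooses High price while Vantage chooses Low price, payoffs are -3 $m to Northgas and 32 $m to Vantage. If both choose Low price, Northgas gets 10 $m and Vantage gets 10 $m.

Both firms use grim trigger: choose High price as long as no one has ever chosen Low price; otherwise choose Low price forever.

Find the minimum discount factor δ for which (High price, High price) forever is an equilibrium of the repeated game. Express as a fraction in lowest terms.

1/2

21/(1−δ) ≥ 32 + 10δ/(1−δ)
21 ≥ 32 − 22δ
δ ≥ 11/22 = 1/2.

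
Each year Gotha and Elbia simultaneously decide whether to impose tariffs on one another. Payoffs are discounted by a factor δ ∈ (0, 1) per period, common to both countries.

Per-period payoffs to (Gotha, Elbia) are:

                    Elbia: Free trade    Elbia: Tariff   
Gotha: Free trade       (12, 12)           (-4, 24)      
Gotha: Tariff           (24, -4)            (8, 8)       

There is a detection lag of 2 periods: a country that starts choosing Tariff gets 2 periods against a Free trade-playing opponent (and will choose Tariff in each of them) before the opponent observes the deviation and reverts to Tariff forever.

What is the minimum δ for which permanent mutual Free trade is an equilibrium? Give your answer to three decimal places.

Deviating for the 2 undetected periods gains 24−12 = 12 per period over cooperation, then loses 12−8 = 4 per period forever once punishment starts.
Gain: 12(1 + δ + … + δ^1); loss: 4·δ^2/(1−δ).
No profitable deviation ⇔ 12(1−δ^2) ≤ 4·δ^2, i.e. δ^2 ≥ 12/(12+4) = 3/4.
Hence δ ≥ (3/4)^(1/2) ≈ 0.866.

0.866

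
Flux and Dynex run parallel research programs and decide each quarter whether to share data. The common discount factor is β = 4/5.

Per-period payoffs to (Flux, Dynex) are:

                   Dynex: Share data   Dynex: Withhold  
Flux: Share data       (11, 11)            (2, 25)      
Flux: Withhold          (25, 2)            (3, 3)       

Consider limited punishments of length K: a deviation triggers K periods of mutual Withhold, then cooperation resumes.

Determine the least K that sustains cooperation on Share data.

3

Need Σ_{k=1}^{K} β^k ≥ (25−11)/(11−3) = 1.7500 at β = 4/5.
At K = 2 the sum is 1.4400 < 1.7500; at K = 3 it is 1.9520 ≥ 1.7500.
So the minimum punishment length is K = 3.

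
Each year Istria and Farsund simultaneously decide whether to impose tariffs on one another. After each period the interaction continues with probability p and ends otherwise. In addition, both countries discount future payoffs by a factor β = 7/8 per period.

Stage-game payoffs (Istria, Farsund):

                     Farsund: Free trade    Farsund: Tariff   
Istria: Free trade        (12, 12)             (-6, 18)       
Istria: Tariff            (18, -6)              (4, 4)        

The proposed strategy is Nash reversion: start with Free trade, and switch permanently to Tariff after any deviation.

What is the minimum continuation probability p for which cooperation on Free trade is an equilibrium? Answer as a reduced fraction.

Expected continuation weight on next period's payoff is β·p = 7/8·p, which plays the role of the discount factor.
Cooperation requires 7/8·p ≥ (18−12)/(18−4) = 3/7, hence p ≥ 24/49.

24/49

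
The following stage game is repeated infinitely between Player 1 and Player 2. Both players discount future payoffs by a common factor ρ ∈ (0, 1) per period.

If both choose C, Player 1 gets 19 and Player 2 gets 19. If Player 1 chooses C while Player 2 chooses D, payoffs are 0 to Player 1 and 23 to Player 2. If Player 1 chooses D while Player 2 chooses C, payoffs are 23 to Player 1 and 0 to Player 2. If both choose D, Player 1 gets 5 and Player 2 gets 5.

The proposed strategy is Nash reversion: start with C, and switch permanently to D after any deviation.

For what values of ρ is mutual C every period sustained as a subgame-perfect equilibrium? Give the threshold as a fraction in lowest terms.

One-period gain from deviating is 23 − 19 = 4. The loss is 19 − 5 = 14 in every subsequent period, with present value 14·ρ/(1−ρ).
Deviation is unprofitable when 14·ρ/(1−ρ) ≥ 4, i.e. ρ/(1−ρ) ≥ 2/7.
Equivalently ρ ≥ 4/(4+14) = 2/9.

2/9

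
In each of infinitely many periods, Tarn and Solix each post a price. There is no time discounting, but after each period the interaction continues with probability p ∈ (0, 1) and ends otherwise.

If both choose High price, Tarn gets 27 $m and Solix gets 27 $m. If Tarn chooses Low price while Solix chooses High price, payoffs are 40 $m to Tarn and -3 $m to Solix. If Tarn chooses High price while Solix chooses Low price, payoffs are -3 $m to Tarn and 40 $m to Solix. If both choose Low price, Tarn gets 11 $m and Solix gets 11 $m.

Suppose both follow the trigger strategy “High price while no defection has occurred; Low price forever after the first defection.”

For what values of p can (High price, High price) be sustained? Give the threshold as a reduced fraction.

13/29

Expected cooperation value is 27 + p·27 + p²·27 + … = 27/(1−p); deviation gives 40 + p·11/(1−p).
27 ≥ 40(1−p) + 11p ⇒ 29p ≥ 13 ⇒ p ≥ 13/29.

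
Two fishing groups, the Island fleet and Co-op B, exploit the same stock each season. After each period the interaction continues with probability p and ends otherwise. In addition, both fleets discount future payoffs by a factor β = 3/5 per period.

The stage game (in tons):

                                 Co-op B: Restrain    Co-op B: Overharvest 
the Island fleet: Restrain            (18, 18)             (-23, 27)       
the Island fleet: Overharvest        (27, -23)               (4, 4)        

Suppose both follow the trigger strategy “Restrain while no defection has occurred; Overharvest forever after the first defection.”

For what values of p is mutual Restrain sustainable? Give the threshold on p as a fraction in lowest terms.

With continuation probability p and discount β, the effective per-period discount factor is βp.
Grim-trigger IC: βp ≥ (27−18)/(27−4) = 9/23.
So p ≥ (9/23)/(3/5) = 15/23.

15/23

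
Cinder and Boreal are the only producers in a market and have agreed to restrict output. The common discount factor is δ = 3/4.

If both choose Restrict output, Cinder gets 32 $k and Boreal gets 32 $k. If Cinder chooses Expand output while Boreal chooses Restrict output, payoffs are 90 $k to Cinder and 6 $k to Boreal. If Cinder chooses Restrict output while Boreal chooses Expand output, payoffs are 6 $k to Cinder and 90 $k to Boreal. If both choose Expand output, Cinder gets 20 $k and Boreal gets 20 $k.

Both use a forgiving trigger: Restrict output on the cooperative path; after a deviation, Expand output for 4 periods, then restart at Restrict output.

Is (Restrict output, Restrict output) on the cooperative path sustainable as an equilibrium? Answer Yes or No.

No

A one-shot deviation gives 90 now, then 20 for 4 periods, then back to 32.
Gain from deviating: (90−32) today; loss: (32−20) in each of the next 4 periods.
No-deviation condition: (32−20)(δ+…+δ^4) ≥ 90−32, i.e. δ+…+δ^4 ≥ 29/6.
At δ = 3/4: δ+…+δ^4 = 2.0508 < 4.8333.
So cooperation is not sustainable.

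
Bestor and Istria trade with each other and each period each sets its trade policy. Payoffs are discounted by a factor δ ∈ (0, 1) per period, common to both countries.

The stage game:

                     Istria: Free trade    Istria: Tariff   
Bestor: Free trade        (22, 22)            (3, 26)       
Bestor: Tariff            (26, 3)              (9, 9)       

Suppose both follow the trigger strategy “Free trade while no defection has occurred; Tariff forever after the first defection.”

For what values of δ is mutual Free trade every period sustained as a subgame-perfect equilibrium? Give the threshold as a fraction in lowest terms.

4/17

Cooperation forever yields 22 each period: 22/(1−δ).
Deviating yields 26 once, then 9 forever: 26 + 9δ/(1−δ).
No profitable deviation requires 22/(1−δ) ≥ 26 + 9δ/(1−δ).
Multiplying by (1−δ): 22 ≥ 26(1−δ) + 9δ = 26 − 17δ.
So 17δ ≥ 4, i.e. δ ≥ 4/17.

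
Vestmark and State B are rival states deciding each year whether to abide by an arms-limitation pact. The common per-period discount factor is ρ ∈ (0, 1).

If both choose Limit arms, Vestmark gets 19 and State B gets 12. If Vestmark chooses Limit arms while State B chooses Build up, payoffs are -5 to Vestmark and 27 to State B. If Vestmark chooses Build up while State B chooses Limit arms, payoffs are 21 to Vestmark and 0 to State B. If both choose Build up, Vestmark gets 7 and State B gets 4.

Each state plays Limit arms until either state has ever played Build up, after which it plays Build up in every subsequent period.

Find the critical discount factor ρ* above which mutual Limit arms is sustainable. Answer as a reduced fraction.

15/23

Vestmark: cooperation gives 19 each period; deviation gives 21 once then 7 forever.
  19/(1−ρ) ≥ 21 + 7ρ/(1−ρ) ⇒ ρ ≥ 2/14 = 1/7.
State B: cooperation gives 12 each period; deviation gives 27 once then 4 forever.
  ρ ≥ 15/23.
Both must hold, so the binding constraint is State B's: ρ ≥ 15/23.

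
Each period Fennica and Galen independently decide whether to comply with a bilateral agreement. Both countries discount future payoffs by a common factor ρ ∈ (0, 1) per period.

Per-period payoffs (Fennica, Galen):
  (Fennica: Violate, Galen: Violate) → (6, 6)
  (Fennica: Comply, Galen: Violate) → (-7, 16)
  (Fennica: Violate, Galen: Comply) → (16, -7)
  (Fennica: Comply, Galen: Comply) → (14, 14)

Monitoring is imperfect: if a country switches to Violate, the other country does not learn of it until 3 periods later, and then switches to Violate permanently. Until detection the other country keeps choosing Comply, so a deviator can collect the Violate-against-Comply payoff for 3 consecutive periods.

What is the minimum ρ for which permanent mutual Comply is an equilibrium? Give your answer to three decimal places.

0.585

A deviator earns 16 for 3 periods, then 6 forever; cooperating earns 14 forever. Multiplying the IC by (1−ρ):
14 ≥ 16(1−ρ^3) + 6ρ^3, so 10·ρ^3 ≥ 2 and ρ^3 ≥ 1/5.
ρ ≥ (1/5)^(1/3) ≈ 0.585.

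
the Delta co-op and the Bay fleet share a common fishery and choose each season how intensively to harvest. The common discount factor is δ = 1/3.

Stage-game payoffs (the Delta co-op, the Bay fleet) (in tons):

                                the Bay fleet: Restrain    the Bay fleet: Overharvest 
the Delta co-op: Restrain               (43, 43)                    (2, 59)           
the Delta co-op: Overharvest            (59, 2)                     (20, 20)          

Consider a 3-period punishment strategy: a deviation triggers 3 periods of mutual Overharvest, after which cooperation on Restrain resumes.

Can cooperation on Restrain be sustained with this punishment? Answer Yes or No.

IC: δ+…+δ^3 ≥ (59−43)/(43−20) = 16/23.
At δ = 1/3: partial sum = 0.4815 < 0.6957. Cooperation not sustainable.

No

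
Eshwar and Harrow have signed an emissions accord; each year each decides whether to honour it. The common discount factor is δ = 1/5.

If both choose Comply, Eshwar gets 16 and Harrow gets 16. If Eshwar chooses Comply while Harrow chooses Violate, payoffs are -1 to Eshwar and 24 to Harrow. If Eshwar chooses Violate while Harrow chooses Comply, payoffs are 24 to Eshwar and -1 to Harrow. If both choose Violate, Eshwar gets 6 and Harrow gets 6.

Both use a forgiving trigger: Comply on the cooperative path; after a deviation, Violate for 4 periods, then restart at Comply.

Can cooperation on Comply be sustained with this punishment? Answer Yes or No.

No

Comparing payoff streams over the 5 periods until play realigns: cooperate → 16(1+δ+…+δ^4); deviate → 24 + 6(δ+…+δ^4).
Cooperation is sustained iff (16−6)(δ+…+δ^4) ≥ 24−16.
δ+…+δ^4 = 1/5·(1−(1/5)^4)/(1−1/5) = 0.2496, and (24−16)/(16−6) = 0.8000.
0.2496 < 0.8000, so cooperation is not sustainable.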